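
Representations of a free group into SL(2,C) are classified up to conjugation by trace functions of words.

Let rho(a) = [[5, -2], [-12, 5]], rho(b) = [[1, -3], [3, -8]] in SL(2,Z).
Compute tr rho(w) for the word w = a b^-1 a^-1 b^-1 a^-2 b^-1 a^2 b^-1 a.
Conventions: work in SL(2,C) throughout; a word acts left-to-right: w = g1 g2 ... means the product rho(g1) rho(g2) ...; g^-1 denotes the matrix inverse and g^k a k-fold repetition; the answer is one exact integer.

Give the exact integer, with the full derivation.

rho(a) = [[5, -2], [-12, 5]]
... * rho(b^-1) = [[-8, 3], [-3, 1]]  ->  [[-34, 13], [81, -31]]
... * rho(a^-1) = [[5, 2], [12, 5]]  ->  [[-14, -3], [33, 7]]
... * rho(b^-1) = [[-8, 3], [-3, 1]]  ->  [[121, -45], [-285, 106]]
... * rho(a^-1) = [[5, 2], [12, 5]]  ->  [[65, 17], [-153, -40]]
... * rho(a^-1) = [[5, 2], [12, 5]]  ->  [[529, 215], [-1245, -506]]
... * rho(b^-1) = [[-8, 3], [-3, 1]]  ->  [[-4877, 1802], [11478, -4241]]
... * rho(a) = [[5, -2], [-12, 5]]  ->  [[-46009, 18764], [108282, -44161]]
... * rho(a) = [[5, -2], [-12, 5]]  ->  [[-455213, 185838], [1071342, -437369]]
... * rho(b^-1) = [[-8, 3], [-3, 1]]  ->  [[3084190, -1179801], [-7258629, 2776657]]
... * rho(a) = [[5, -2], [-12, 5]]  ->  [[29578562, -12067385], [-69613029, 28400543]]
tr = 29578562 + 28400543 = 57979105

57979105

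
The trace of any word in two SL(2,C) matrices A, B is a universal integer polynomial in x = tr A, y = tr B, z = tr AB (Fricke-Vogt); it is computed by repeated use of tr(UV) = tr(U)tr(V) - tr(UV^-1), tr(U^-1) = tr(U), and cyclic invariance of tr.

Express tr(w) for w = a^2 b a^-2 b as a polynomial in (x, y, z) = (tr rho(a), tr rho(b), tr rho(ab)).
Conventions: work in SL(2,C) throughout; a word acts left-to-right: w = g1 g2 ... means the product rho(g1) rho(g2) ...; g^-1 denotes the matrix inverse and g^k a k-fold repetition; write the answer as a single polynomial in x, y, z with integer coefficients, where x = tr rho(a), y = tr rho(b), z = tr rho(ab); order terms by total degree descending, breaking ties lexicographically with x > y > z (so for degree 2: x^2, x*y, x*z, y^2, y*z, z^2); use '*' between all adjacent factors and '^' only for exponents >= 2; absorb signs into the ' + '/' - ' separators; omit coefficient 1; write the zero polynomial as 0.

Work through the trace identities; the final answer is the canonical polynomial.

trace(a^2 b) = trace(a) trace(b a) - trace(b)  (reduce the a square) = x*z - y
trace(a^2) = trace(a) trace(a) - trace(1)  (reduce the a square) = x^2 - 2
trace(b a^2 b) = trace(b) trace(a^2 b) - trace(a^2)  (reduce the b square) = x*y*z - x^2 - y^2 + 2
trace(b a b a) = trace(b a) trace(b a) - trace(1)  (split on b) = z^2 - 2
trace(b a b) = trace(b) trace(a b) - trace(a)  (reduce the b square) = y*z - x
trace(b a^2 b a) = trace(a) trace(b a b a) - trace(b a b)  (reduce the a square) = x*z^2 - y*z - x
trace(b a^2 b a^-1) = trace(b a^2 b) trace(a) - trace(b a^2 b a)  (eliminate a^-1) = x^2*y*z - x^3 - x*y^2 - x*z^2 + y*z + 3*x
trace(a^2 b a^-2 b) = trace(b a^2 b a^-1) trace(a) - trace(b a^2 b)  (eliminate a^-1) = x^3*y*z - x^4 - x^2*y^2 - x^2*z^2 + 4*x^2 + y^2 - 2

x^3*y*z - x^4 - x^2*y^2 - x^2*z^2 + 4*x^2 + y^2 - 2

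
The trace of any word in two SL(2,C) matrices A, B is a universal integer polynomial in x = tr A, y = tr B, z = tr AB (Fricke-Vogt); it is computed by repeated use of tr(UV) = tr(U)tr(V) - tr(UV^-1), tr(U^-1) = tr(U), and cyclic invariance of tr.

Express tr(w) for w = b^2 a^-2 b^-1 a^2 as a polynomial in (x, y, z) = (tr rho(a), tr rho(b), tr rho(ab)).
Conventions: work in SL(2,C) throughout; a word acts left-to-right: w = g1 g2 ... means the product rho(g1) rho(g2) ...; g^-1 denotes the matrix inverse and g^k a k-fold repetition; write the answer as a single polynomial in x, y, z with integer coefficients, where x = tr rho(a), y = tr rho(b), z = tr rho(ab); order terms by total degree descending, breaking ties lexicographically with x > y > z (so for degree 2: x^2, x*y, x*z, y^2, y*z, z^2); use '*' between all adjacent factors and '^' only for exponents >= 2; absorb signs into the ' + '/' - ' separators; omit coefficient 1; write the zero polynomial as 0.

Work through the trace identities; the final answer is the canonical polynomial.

-x^3*y^2*z + x^4*y + x^2*y^3 + x^2*y*z^2 - 4*x^2*y + y

tr(a b^2) = tr(b)*tr(a b) - tr(a)   [square of b] = y*z - x
tr(b^2) = tr(b)*tr(b) - tr(1)   [square of b] = y^2 - 2
tr(b a^2 b) = tr(a)*tr(b^2 a) - tr(b^2)   [square of a] = x*y*z - x^2 - y^2 + 2
tr(b a^2) = tr(a)*tr(b a) - tr(b)   [square of a] = x*z - y
tr(b a^2 b^2) = tr(b)*tr(b a^2 b) - tr(b a^2)   [square of b] = x*y^2*z - x^2*y - y^3 - x*z + 3*y
tr(a b a b) = tr(a b)*tr(a b) - tr(1)   [split at a repeated a] = z^2 - 2
tr(b^2 a b a) = tr(b)*tr(a b a b) - tr(a b a)   [square of b] = y*z^2 - x*z - y
tr(b^2 a b) = tr(b)*tr(b a b) - tr(b a)   [square of b] = y^2*z - x*y - z
tr(b a^2 b^2 a) = tr(a)*tr(b^2 a b a) - tr(b^2 a b)   [square of a] = x*y*z^2 - x^2*z - y^2*z + z
tr(a^2 b^2 a^-1 b) = tr(b a^2 b^2)*tr(a) - tr(b a^2 b^2 a)   [inverse elimination on a] = x^2*y^2*z - x^3*y - x*y^3 - x*y*z^2 + y^2*z + 3*x*y - z
tr(b^-1 a^2 b^2 a^-1) = tr(a^2 b^2 a^-1)*tr(b) - tr(a^2 b^2 a^-1 b)   [inverse elimination on b] = -x^2*y^2*z + x^3*y + x*y^3 + x*y*z^2 - 4*x*y + z
tr(b^2 a^-2 b^-1 a^2) = tr(b^-1 a^2 b^2 a^-1)*tr(a) - tr(b^-1 a^2 b^2)   [inverse elimination on a] = -x^3*y^2*z + x^4*y + x^2*y^3 + x^2*y*z^2 - 4*x^2*y + y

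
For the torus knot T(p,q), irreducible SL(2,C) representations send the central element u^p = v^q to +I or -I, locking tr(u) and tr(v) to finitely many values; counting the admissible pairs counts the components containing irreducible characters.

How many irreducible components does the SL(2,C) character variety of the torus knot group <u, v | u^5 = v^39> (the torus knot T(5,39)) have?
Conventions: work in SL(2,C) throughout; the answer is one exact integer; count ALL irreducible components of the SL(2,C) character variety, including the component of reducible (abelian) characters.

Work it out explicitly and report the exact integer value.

77

Gamma = < u, v | u^5 = v^39 > (torus knot T(5,39)); the central element u^5 = v^39 acts as +I or -I in any irreducible SL(2,C) representation.
On an irreducible component, tr(u) is locked at 2*cos(pi*alpha/5) for some alpha in 1..4, and tr(v) at 2*cos(pi*beta/39) for some beta in 1..38.
Consistency of u^5 = (-1)^alpha I with v^39 = (-1)^beta I forces alpha = beta (mod 2).
Enumerate parity-matched pairs: 2*19 odd-odd plus 2*19 even-even gives 76.
Total: 76 irreducible-character components + 1 reducible (abelian) component = 77.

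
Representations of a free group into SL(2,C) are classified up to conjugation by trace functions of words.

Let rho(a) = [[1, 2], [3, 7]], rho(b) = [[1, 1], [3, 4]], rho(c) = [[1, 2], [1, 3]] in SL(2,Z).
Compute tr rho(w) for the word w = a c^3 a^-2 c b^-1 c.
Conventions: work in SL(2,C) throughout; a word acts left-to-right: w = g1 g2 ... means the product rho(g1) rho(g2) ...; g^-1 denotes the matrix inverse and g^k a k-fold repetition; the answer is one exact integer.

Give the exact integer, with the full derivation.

-217

rho(a) = [[1, 2], [3, 7]]
... * rho(c) = [[1, 2], [1, 3]]  ->  [[3, 8], [10, 27]]
... * rho(c) = [[1, 2], [1, 3]]  ->  [[11, 30], [37, 101]]
... * rho(c) = [[1, 2], [1, 3]]  ->  [[41, 112], [138, 377]]
... * rho(a^-1) = [[7, -2], [-3, 1]]  ->  [[-49, 30], [-165, 101]]
... * rho(a^-1) = [[7, -2], [-3, 1]]  ->  [[-433, 128], [-1458, 431]]
... * rho(c) = [[1, 2], [1, 3]]  ->  [[-305, -482], [-1027, -1623]]
... * rho(b^-1) = [[4, -1], [-3, 1]]  ->  [[226, -177], [761, -596]]
... * rho(c) = [[1, 2], [1, 3]]  ->  [[49, -79], [165, -266]]
tr = 49 + -266 = -217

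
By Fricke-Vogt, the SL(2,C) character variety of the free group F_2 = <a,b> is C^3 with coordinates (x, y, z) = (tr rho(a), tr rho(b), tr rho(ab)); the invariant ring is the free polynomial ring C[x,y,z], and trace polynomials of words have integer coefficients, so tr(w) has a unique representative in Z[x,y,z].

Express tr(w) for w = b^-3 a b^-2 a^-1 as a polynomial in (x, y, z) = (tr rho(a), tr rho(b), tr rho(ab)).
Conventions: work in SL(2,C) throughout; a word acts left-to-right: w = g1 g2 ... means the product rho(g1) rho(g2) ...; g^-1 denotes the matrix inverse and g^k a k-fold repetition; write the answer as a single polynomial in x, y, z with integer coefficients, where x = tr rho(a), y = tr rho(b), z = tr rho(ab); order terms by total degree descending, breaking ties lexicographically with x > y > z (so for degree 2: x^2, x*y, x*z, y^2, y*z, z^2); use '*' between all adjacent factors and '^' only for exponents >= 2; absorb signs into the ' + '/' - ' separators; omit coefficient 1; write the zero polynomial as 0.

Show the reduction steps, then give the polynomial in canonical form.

so trace(b^-1 a) = trace(a) * trace(b) - trace(a b)   [inverse elimination on b] = x*y - z
trace(b^-2 a) = trace(b^-1 a) * trace(b) - trace(b^-1 a b)   [inverse elimination on b] = x*y^2 - y*z - x
trace(b^-2 a b^-1) = trace(b^-2 a) * trace(b) - trace(b^-2 a b)   [inverse elimination on b] = x*y^3 - y^2*z - 2*x*y + z
trace(a^2) = trace(a) * trace(a) - trace(1)   [square of a] = x^2 - 2
trace(a^2 b) = trace(a) * trace(b a) - trace(b)   [square of a] = x*z - y
reduce: trace(a b^-1 a) = trace(a^2) * trace(b) - trace(a^2 b)   [inverse elimination on b] = x^2*y - x*z - y
so trace(a b a b) = trace(a b) * trace(a b) - trace(1)   [split at a repeated a] = z^2 - 2
so trace(a b^-1 a b) = trace(a b a) * trace(b) - trace(a b a b)   [inverse elimination on b] = x*y*z - y^2 - z^2 + 2
reduce: trace(a b^-1 a b^-1) = trace(a b^-1 a) * trace(b) - trace(a b^-1 a b)   [inverse elimination on b] = x^2*y^2 - 2*x*y*z + z^2 - 2
so trace(b^-2 a b^-1 a) = trace(a b^-1 a b^-1) * trace(b) - trace(a b^-1 a)   [inverse elimination on b] = x^2*y^3 - 2*x*y^2*z - x^2*y + y*z^2 + x*z - y
reduce: trace(b^-1 a^-1 b^-2 a) = trace(b^-2 a b^-1) * trace(a) - trace(b^-2 a b^-1 a)   [inverse elimination on a] = x*y^2*z - x^2*y - y*z^2 + y
trace(b^-2) = trace(b^-1) * trace(b) - trace(1)   [inverse elimination on b] = y^2 - 2
trace(a b^-2 a^-1 b^-2) = trace(b^-1 a^-1 b^-2 a) * trace(b) - trace(b^-1 a^-1 b^-2 a b)   [inverse elimination on b] = x*y^3*z - x^2*y^2 - y^2*z^2 + 2
trace(a b^-1 a^-1 b) = trace(b a b^-1) * trace(a) - trace(b a b^-1 a)   [inverse elimination on a] = -x*y*z + x^2 + y^2 + z^2 - 2
reduce: trace(b^-1 a^-1 b^-1 a) = trace(a b^-1 a^-1) * trace(b) - trace(a b^-1 a^-1 b)   [inverse elimination on b] = x*y*z - x^2 - z^2 + 2
trace(a b^-2 a^-1 b^-1) = trace(b^-1 a^-1 b^-1 a) * trace(b) - trace(b^-1 a^-1 b^-1 a b)   [inverse elimination on b] = x*y^2*z - x^2*y - y*z^2 + y
trace(b^-3 a b^-2 a^-1) = trace(a b^-2 a^-1 b^-2) * trace(b) - trace(a b^-2 a^-1 b^-1)   [inverse elimination on b] = x*y^4*z - x^2*y^3 - y^3*z^2 - x*y^2*z + x^2*y + y*z^2 + y

x*y^4*z - x^2*y^3 - y^3*z^2 - x*y^2*z + x^2*y + y*z^2 + y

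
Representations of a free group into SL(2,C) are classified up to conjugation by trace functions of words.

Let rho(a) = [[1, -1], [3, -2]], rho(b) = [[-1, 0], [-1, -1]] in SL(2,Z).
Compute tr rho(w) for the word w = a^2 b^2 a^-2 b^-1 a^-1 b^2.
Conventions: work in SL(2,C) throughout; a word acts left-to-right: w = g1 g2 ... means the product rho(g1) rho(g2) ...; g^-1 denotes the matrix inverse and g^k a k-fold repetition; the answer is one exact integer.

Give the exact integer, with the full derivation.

rho(a) = [[1, -1], [3, -2]]
... * rho(a) = [[1, -1], [3, -2]]  ->  [[-2, 1], [-3, 1]]
... * rho(b) = [[-1, 0], [-1, -1]]  ->  [[1, -1], [2, -1]]
... * rho(b) = [[-1, 0], [-1, -1]]  ->  [[0, 1], [-1, 1]]
... * rho(a^-1) = [[-2, 1], [-3, 1]]  ->  [[-3, 1], [-1, 0]]
... * rho(a^-1) = [[-2, 1], [-3, 1]]  ->  [[3, -2], [2, -1]]
... * rho(b^-1) = [[-1, 0], [1, -1]]  ->  [[-5, 2], [-3, 1]]
... * rho(a^-1) = [[-2, 1], [-3, 1]]  ->  [[4, -3], [3, -2]]
... * rho(b) = [[-1, 0], [-1, -1]]  ->  [[-1, 3], [-1, 2]]
... * rho(b) = [[-1, 0], [-1, -1]]  ->  [[-2, -3], [-1, -2]]
tr = -2 + -2 = -4

-4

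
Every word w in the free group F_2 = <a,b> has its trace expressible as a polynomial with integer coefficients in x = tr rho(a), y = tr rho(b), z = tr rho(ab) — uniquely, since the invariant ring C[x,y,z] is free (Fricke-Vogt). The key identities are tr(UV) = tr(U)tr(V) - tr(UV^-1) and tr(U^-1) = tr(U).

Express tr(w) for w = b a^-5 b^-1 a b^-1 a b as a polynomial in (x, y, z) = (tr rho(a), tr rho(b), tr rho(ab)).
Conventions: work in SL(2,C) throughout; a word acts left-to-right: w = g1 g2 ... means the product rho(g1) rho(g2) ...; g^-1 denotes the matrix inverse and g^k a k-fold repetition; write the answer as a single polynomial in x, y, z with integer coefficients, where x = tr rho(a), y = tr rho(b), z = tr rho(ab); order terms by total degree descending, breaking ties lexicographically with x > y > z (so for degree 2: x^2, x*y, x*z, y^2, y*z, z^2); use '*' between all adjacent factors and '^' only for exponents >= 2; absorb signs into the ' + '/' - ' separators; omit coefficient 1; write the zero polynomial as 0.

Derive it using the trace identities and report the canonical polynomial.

tr(b^2) = tr(b) * tr(b) - tr(1) = y^2 - 2
tr(a b^2) = tr(b) * tr(a b) - tr(a) = y*z - x
tr(b a b^2) = tr(b) * tr(a b^2) - tr(a b) = y^2*z - x*y - z
tr(a b a b) = tr(b a) * tr(b a) - tr(1)   [split at repeated b] = z^2 - 2
tr(a b a) = tr(a) * tr(b a) - tr(b) = x*z - y
tr(b a b^2 a) = tr(b) * tr(a b a b) - tr(a b a) = y*z^2 - x*z - y
tr(a b^2 a^-1 b) = tr(b a b^2) * tr(a) - tr(b a b^2 a) = x*y^2*z - x^2*y - y*z^2 + y
tr(b^-1 a b^2 a^-1) = tr(a b^2 a^-1) * tr(b) - tr(a b^2 a^-1 b) = -x*y^2*z + x^2*y + y^3 + y*z^2 - 3*y
tr(a^2) = tr(a) * tr(a) - tr(1) = x^2 - 2
tr(a^2 b^2) = tr(b) * tr(a^2 b) - tr(a^2) = x*y*z - x^2 - y^2 + 2
tr(b a^2 b^2) = tr(b) * tr(a^2 b^2) - tr(a^2 b) = x*y^2*z - x^2*y - y^3 - x*z + 3*y
tr(b a^2 b^2 a) = tr(a) * tr(b^2 a b a) - tr(b^2 a b) = x*y*z^2 - x^2*z - y^2*z + z
tr(b a^2 b^2 a^-1) = tr(b a^2 b^2) * tr(a) - tr(b a^2 b^2 a) = x^2*y^2*z - x^3*y - x*y^3 - x*y*z^2 + y^2*z + 3*x*y - z
tr(a b^2 a^-2 b a) = tr(b a^2 b^2 a^-1) * tr(a) - tr(b a^2 b^2) = x^3*y^2*z - x^4*y - x^2*y^3 - x^2*y*z^2 + 4*x^2*y + y^3 - 3*y
tr(b a b a b^2) = tr(b) * tr(a b a b^2) - tr(a b a b) = y^2*z^2 - x*y*z - y^2 - z^2 + 2
tr(a b a b a b) = tr(a b) * tr(a b a b) - tr(a^-1 b^-1)   [split at repeated a] = z^3 - 3*z
tr(a b a b a) = tr(a) * tr(b a b a) - tr(b a b) = x*z^2 - y*z - x
tr(b a b a b^2 a) = tr(b) * tr(a b a b a b) - tr(a b a b a) = y*z^3 - x*z^2 - 2*y*z + x
tr(b a b a b^2 a^-1) = tr(b a b a b^2) * tr(a) - tr(b a b a b^2 a) = x*y^2*z^2 - x^2*y*z - y*z^3 - x*y^2 + 2*y*z + x
tr(a b^2 a^-2 b a b) = tr(b a b a b^2 a^-1) * tr(a) - tr(b a b a b^2) = x^2*y^2*z^2 - x^3*y*z - x*y*z^3 - x^2*y^2 - y^2*z^2 + 3*x*y*z + x^2 + y^2 + z^2 - 2
tr(a b^-1 a b^2 a^-2 b) = tr(a b^2 a^-2 b a) * tr(b) - tr(a b^2 a^-2 b a b) = x^3*y^3*z - x^4*y^2 - x^2*y^4 - 2*x^2*y^2*z^2 + x^3*y*z + x*y*z^3 + 5*x^2*y^2 + y^4 + y^2*z^2 - 3*x*y*z - x^2 - 4*y^2 - z^2 + 2
tr(b^-1 a b^-1 a b^2 a^-2) = tr(a b^-1 a b^2 a^-2) * tr(b) - tr(a b^-1 a b^2 a^-2 b) = -x^3*y^3*z + x^4*y^2 + x^2*y^4 + 2*x^2*y^2*z^2 - x^3*y*z - x*y^3*z - x*y*z^3 - 4*x^2*y^2 + 3*x*y*z + x^2 + y^2 + z^2 - 2
tr(b a b^-1 a b^2) = tr(a b^3 a) * tr(b) - tr(a b^3 a b) = x*y^3*z - x^2*y^2 - y^4 - y^2*z^2 + 4*y^2 + z^2 - 2
tr(b a b^-1 a b^2 a) = tr(a b^2 a b a) * tr(b) - tr(a b^2 a b a b) = x*y^2*z^2 - x^2*y*z - y^3*z - y*z^3 + x*z^2 + 3*y*z - x
tr(a b^-1 a b^2 a^-1 b) = tr(b a b^-1 a b^2) * tr(a) - tr(b a b^-1 a b^2 a) = x^2*y^3*z - x^3*y^2 - x*y^4 - 2*x*y^2*z^2 + x^2*y*z + y^3*z + y*z^3 + 4*x*y^2 - 3*y*z - x
tr(b^-1 a b^-1 a b^2 a^-1) = tr(a b^-1 a b^2 a^-1) * tr(b) - tr(a b^-1 a b^2 a^-1 b) = -x^2*y^3*z + x^3*y^2 + x*y^4 + 2*x*y^2*z^2 - x^2*y*z - y^3*z - y*z^3 - 4*x*y^2 + 4*y*z + x
tr(a^-2 b^-1 a b^-1 a b^2 a^-1) = tr(b^-1 a b^-1 a b^2 a^-2) * tr(a) - tr(b^-1 a b^-1 a b^2 a^-1) = -x^4*y^3*z + x^5*y^2 + x^3*y^4 + 2*x^3*y^2*z^2 - x^4*y*z - x^2*y*z^3 - 5*x^3*y^2 - x*y^4 - 2*x*y^2*z^2 + 4*x^2*y*z + y^3*z + y*z^3 + x^3 + 5*x*y^2 + x*z^2 - 4*y*z - 3*x
tr(a^-4 b^-1 a b^-1 a b^2) = tr(a^-2 b^-1 a b^-1 a b^2 a^-1) * tr(a) - tr(a^-2 b^-1 a b^-1 a b^2) = -x^5*y^3*z + x^6*y^2 + x^4*y^4 + 2*x^4*y^2*z^2 - x^5*y*z + x^3*y^3*z - x^3*y*z^3 - 6*x^4*y^2 - 2*x^2*y^4 - 4*x^2*y^2*z^2 + 5*x^3*y*z + 2*x*y^3*z + 2*x*y*z^3 + x^4 + 9*x^2*y^2 + x^2*z^2 - 7*x*y*z - 4*x^2 - y^2 - z^2 + 2
tr(b a^-5 b^-1 a b^-1 a b) = tr(a^-4 b^-1 a b^-1 a b^2) * tr(a) - tr(a^-4 b^-1 a b^-1 a b^2 a) = -x^6*y^3*z + x^7*y^2 + x^5*y^4 + 2*x^5*y^2*z^2 - x^6*y*z + 2*x^4*y^3*z - x^4*y*z^3 - 7*x^5*y^2 - 3*x^3*y^4 - 6*x^3*y^2*z^2 + 6*x^4*y*z + 2*x^2*y^3*z + 3*x^2*y*z^3 + x^5 + 14*x^3*y^2 + x^3*z^2 + x*y^4 + 2*x*y^2*z^2 - 11*x^2*y*z - y^3*z - y*z^3 - 5*x^3 - 6*x*y^2 - 2*x*z^2 + 4*y*z + 5*x

-x^6*y^3*z + x^7*y^2 + x^5*y^4 + 2*x^5*y^2*z^2 - x^6*y*z + 2*x^4*y^3*z - x^4*y*z^3 - 7*x^5*y^2 - 3*x^3*y^4 - 6*x^3*y^2*z^2 + 6*x^4*y*z + 2*x^2*y^3*z + 3*x^2*y*z^3 + x^5 + 14*x^3*y^2 + x^3*z^2 + x*y^4 + 2*x*y^2*z^2 - 11*x^2*y*z - y^3*z - y*z^3 - 5*x^3 - 6*x*y^2 - 2*x*z^2 + 4*y*z + 5*x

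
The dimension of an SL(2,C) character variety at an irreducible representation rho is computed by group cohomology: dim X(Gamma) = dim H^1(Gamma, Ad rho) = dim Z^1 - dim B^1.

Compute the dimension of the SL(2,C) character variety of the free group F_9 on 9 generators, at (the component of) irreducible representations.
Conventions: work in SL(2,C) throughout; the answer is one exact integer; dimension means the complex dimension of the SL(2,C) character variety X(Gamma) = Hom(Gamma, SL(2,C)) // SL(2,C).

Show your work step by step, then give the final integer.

The free group F_9: 9 generators, no relators.
A cocycle picks one sl_2 vector per generator freely, giving dim Z^1 = 3*9 = 27.
Irreducibility makes the coboundary map sl_2 -> Z^1 injective (trivial centralizer), so dim B^1 = 3.
dim H^1 = 27 - 3 = 24, which is dim X.

24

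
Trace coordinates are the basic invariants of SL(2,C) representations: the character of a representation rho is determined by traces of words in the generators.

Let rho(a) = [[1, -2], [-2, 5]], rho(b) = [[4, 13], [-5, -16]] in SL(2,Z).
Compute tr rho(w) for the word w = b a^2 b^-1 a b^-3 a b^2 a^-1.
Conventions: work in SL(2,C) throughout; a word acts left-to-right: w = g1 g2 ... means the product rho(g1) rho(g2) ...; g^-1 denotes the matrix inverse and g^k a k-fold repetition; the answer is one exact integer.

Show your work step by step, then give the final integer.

8511859204

rho(b) = [[4, 13], [-5, -16]]
... * rho(a) = [[1, -2], [-2, 5]]  ->  [[-22, 57], [27, -70]]
... * rho(a) = [[1, -2], [-2, 5]]  ->  [[-136, 329], [167, -404]]
... * rho(b^-1) = [[-16, -13], [5, 4]]  ->  [[3821, 3084], [-4692, -3787]]
... * rho(a) = [[1, -2], [-2, 5]]  ->  [[-2347, 7778], [2882, -9551]]
... * rho(b^-1) = [[-16, -13], [5, 4]]  ->  [[76442, 61623], [-93867, -75670]]
... * rho(b^-1) = [[-16, -13], [5, 4]]  ->  [[-914957, -747254], [1123522, 917591]]
... * rho(b^-1) = [[-16, -13], [5, 4]]  ->  [[10903042, 8905425], [-13388397, -10935422]]
... * rho(a) = [[1, -2], [-2, 5]]  ->  [[-6907808, 22721041], [8482447, -27900316]]
... * rho(b) = [[4, 13], [-5, -16]]  ->  [[-141236437, -453338160], [173431368, 556676867]]
... * rho(b) = [[4, 13], [-5, -16]]  ->  [[1701745052, 5417336879], [-2089658863, -6652222088]]
... * rho(a^-1) = [[5, 2], [2, 1]]  ->  [[19343399018, 8820826983], [-23752738491, -10831539814]]
tr = 19343399018 + -10831539814 = 8511859204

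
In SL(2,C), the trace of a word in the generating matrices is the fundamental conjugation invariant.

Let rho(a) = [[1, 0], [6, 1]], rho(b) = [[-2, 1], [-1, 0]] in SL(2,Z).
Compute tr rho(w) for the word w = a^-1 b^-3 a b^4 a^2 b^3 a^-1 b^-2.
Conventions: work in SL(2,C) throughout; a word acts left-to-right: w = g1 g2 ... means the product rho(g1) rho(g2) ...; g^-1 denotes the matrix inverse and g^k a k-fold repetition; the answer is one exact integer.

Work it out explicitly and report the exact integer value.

150110

rho(a^-1) = [[1, 0], [-6, 1]]
... * rho(b^-1) = [[0, -1], [1, -2]]  ->  [[0, -1], [1, 4]]
... * rho(b^-1) = [[0, -1], [1, -2]]  ->  [[-1, 2], [4, -9]]
... * rho(b^-1) = [[0, -1], [1, -2]]  ->  [[2, -3], [-9, 14]]
... * rho(a) = [[1, 0], [6, 1]]  ->  [[-16, -3], [75, 14]]
... * rho(b) = [[-2, 1], [-1, 0]]  ->  [[35, -16], [-164, 75]]
... * rho(b) = [[-2, 1], [-1, 0]]  ->  [[-54, 35], [253, -164]]
... * rho(b) = [[-2, 1], [-1, 0]]  ->  [[73, -54], [-342, 253]]
... * rho(b) = [[-2, 1], [-1, 0]]  ->  [[-92, 73], [431, -342]]
... * rho(a) = [[1, 0], [6, 1]]  ->  [[346, 73], [-1621, -342]]
... * rho(a) = [[1, 0], [6, 1]]  ->  [[784, 73], [-3673, -342]]
... * rho(b) = [[-2, 1], [-1, 0]]  ->  [[-1641, 784], [7688, -3673]]
... * rho(b) = [[-2, 1], [-1, 0]]  ->  [[2498, -1641], [-11703, 7688]]
... * rho(b) = [[-2, 1], [-1, 0]]  ->  [[-3355, 2498], [15718, -11703]]
... * rho(a^-1) = [[1, 0], [-6, 1]]  ->  [[-18343, 2498], [85936, -11703]]
... * rho(b^-1) = [[0, -1], [1, -2]]  ->  [[2498, 13347], [-11703, -62530]]
... * rho(b^-1) = [[0, -1], [1, -2]]  ->  [[13347, -29192], [-62530, 136763]]
tr = 13347 + 136763 = 150110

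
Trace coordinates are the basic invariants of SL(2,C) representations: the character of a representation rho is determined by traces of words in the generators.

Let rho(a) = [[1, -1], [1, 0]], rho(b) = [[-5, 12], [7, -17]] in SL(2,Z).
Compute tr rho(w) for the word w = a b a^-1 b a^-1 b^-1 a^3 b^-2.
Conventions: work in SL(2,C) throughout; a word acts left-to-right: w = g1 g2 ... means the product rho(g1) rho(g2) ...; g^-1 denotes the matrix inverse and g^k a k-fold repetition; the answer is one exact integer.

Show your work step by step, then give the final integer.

rho(a) = [[1, -1], [1, 0]]
... * rho(b) = [[-5, 12], [7, -17]]  ->  [[-12, 29], [-5, 12]]
... * rho(a^-1) = [[0, 1], [-1, 1]]  ->  [[-29, 17], [-12, 7]]
... * rho(b) = [[-5, 12], [7, -17]]  ->  [[264, -637], [109, -263]]
... * rho(a^-1) = [[0, 1], [-1, 1]]  ->  [[637, -373], [263, -154]]
... * rho(b^-1) = [[-17, -12], [-7, -5]]  ->  [[-8218, -5779], [-3393, -2386]]
... * rho(a) = [[1, -1], [1, 0]]  ->  [[-13997, 8218], [-5779, 3393]]
... * rho(a) = [[1, -1], [1, 0]]  ->  [[-5779, 13997], [-2386, 5779]]
... * rho(a) = [[1, -1], [1, 0]]  ->  [[8218, 5779], [3393, 2386]]
... * rho(b^-1) = [[-17, -12], [-7, -5]]  ->  [[-180159, -127511], [-74383, -52646]]
... * rho(b^-1) = [[-17, -12], [-7, -5]]  ->  [[3955280, 2799463], [1633033, 1155826]]
tr = 3955280 + 1155826 = 5111106

5111106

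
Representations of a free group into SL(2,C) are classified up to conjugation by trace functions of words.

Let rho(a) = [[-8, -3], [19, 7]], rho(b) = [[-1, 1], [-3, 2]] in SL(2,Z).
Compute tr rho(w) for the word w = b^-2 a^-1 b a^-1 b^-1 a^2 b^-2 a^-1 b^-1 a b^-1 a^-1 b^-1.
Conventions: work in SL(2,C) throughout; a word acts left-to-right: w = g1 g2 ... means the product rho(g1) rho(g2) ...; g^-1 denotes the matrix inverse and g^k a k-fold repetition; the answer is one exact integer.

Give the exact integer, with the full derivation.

rho(b^-1) = [[2, -1], [3, -1]]
... * rho(b^-1) = [[2, -1], [3, -1]]  ->  [[1, -1], [3, -2]]
... * rho(a^-1) = [[7, 3], [-19, -8]]  ->  [[26, 11], [59, 25]]
... * rho(b) = [[-1, 1], [-3, 2]]  ->  [[-59, 48], [-134, 109]]
... * rho(a^-1) = [[7, 3], [-19, -8]]  ->  [[-1325, -561], [-3009, -1274]]
... * rho(b^-1) = [[2, -1], [3, -1]]  ->  [[-4333, 1886], [-9840, 4283]]
... * rho(a) = [[-8, -3], [19, 7]]  ->  [[70498, 26201], [160097, 59501]]
... * rho(a) = [[-8, -3], [19, 7]]  ->  [[-66165, -28087], [-150257, -63784]]
... * rho(b^-1) = [[2, -1], [3, -1]]  ->  [[-216591, 94252], [-491866, 214041]]
... * rho(b^-1) = [[2, -1], [3, -1]]  ->  [[-150426, 122339], [-341609, 277825]]
... * rho(a^-1) = [[7, 3], [-19, -8]]  ->  [[-3377423, -1429990], [-7669938, -3247427]]
... * rho(b^-1) = [[2, -1], [3, -1]]  ->  [[-11044816, 4807413], [-25082157, 10917365]]
... * rho(a) = [[-8, -3], [19, 7]]  ->  [[179699375, 66786339], [408087191, 151668026]]
... * rho(b^-1) = [[2, -1], [3, -1]]  ->  [[559757767, -246485714], [1271178460, -559755217]]
... * rho(a^-1) = [[7, 3], [-19, -8]]  ->  [[8601532935, 3651159013], [19533598343, 8291577116]]
... * rho(b^-1) = [[2, -1], [3, -1]]  ->  [[28156542909, -12252691948], [63941928034, -27825175459]]
tr = 28156542909 + -27825175459 = 331367450

331367450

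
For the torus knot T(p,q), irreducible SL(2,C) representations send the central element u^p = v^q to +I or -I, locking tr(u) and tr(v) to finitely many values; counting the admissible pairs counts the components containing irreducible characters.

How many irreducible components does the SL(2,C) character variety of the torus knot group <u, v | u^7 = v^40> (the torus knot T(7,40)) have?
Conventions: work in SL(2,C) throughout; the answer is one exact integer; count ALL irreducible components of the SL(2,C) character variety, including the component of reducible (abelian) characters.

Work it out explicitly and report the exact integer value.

118

Gamma = < u, v | u^7 = v^40 > (torus knot T(7,40)); the central element u^7 = v^40 acts as +I or -I in any irreducible SL(2,C) representation.
So on each irreducible component the traces are pinned: tr(u) = 2*cos(pi*alpha/7) with 1 <= alpha <= 6, tr(v) = 2*cos(pi*beta/40) with 1 <= beta <= 39.
u^7 = (-1)^alpha I and v^40 = (-1)^beta I must agree, so alpha and beta have equal parity.
Counting: 3 odd alphas x 20 odd betas + 3 even alphas x 19 even betas = 60 + 57 = 117.
That is 117 components of irreducible characters, and with the reducible (abelian) component the total is 118.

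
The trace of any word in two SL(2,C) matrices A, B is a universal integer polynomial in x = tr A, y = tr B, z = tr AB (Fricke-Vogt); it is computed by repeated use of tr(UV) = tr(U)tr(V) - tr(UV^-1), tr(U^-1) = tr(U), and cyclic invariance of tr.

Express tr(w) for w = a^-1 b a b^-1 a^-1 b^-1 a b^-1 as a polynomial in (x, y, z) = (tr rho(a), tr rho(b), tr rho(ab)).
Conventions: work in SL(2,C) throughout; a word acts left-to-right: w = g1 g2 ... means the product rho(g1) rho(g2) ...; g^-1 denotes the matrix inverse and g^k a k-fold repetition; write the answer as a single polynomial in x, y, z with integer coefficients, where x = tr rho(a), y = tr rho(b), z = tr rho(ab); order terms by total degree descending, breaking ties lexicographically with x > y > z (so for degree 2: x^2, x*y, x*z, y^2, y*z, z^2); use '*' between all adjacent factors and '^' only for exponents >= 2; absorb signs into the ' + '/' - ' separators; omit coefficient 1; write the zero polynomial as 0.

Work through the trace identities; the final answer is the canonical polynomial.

-x^2*y^2*z^2 + 2*x^3*y*z + x*y^3*z + 2*x*y*z^3 - x^4 - x^2*y^2 - 2*x^2*z^2 - y^2*z^2 - z^4 - 4*x*y*z + 4*x^2 + y^2 + 4*z^2 - 2

and tr(a b a) = tr(a)*tr(b a) - tr(b)   [square of a] = x*z - y
next, tr(a b a b) = tr(a b)*tr(a b) - tr(1)   [split at a repeated a] = z^2 - 2
next, tr(b a b^-1 a) = tr(a b a)*tr(b) - tr(a b a b)   [inverse elimination on b] = x*y*z - y^2 - z^2 + 2
tr(b^-1 a^-1 b a) = tr(b a b^-1)*tr(a) - tr(b a b^-1 a)   [inverse elimination on a] = -x*y*z + x^2 + y^2 + z^2 - 2
tr(b^-1 a^-1 b a b^-1) = tr(b^-1 a^-1 b a)*tr(b) - tr(b^-1 a^-1 b a b)   [inverse elimination on b] = -x*y^2*z + x^2*y + y^3 + y*z^2 - 3*y
tr(b^2 a) = tr(b)*tr(a b) - tr(a)   [square of b] = y*z - x
next, tr(b^2) = tr(b)*tr(b) - tr(1)   [square of b] = y^2 - 2
tr(a b^2 a) = tr(a)*tr(b^2 a) - tr(b^2)   [square of a] = x*y*z - x^2 - y^2 + 2
and tr(a b^2 a b) = tr(b)*tr(a b a b) - tr(a b a)   [square of b] = y*z^2 - x*z - y
next, tr(b^2 a b^-1 a) = tr(a b^2 a)*tr(b) - tr(a b^2 a b)   [inverse elimination on b] = x*y^2*z - x^2*y - y^3 - y*z^2 + x*z + 3*y
tr(b a b^-1 a^-1 b) = tr(b^2 a b^-1)*tr(a) - tr(b^2 a b^-1 a)   [inverse elimination on a] = -x*y^2*z + x^2*y + y^3 + y*z^2 - 3*y
tr(b a^2 b a) = tr(a)*tr(b a b a) - tr(b a b)   [square of a] = x*z^2 - y*z - x
tr(a b a^-1 b a) = tr(b a^2 b)*tr(a) - tr(b a^2 b a)   [inverse elimination on a] = x^2*y*z - x^3 - x*y^2 - x*z^2 + y*z + 3*x
tr(a^2 b a) = tr(a)*tr(a b a) - tr(a b)   [square of a] = x^2*z - x*y - z
next, tr(a b a b^2 a) = tr(b)*tr(a^2 b a b) - tr(a^2 b a)   [square of b] = x*y*z^2 - x^2*z - y^2*z + z
next, tr(a b a b a b) = tr(b a b a)*tr(b a) - tr(a b)   [split at a repeated b] = z^3 - 3*z
tr(a b a b^2 a b) = tr(b)*tr(a b a b a b) - tr(a b a b a)   [square of b] = y*z^3 - x*z^2 - 2*y*z + x
next, tr(b a b^-1 a b a b) = tr(a b a b^2 a)*tr(b) - tr(a b a b^2 a b)   [inverse elimination on b] = x*y^2*z^2 - x^2*y*z - y^3*z - y*z^3 + x*z^2 + 3*y*z - x
tr(a b a b a b a) = tr(a)*tr(b a b a b a) - tr(b a b a b)   [square of a] = x*z^3 - y*z^2 - 2*x*z + y
tr(a b a b a b a b) = tr(a b a b a b)*tr(a b) - tr(b a b a)   [split at a repeated a] = z^4 - 4*z^2 + 2
tr(b a b^-1 a b a b a) = tr(a b a b a b a)*tr(b) - tr(a b a b a b a b)   [inverse elimination on b] = x*y*z^3 - y^2*z^2 - z^4 - 2*x*y*z + y^2 + 4*z^2 - 2
tr(b a b a^-1 b a b^-1 a) = tr(b a b^-1 a b a b)*tr(a) - tr(b a b^-1 a b a b a)   [inverse elimination on a] = x^2*y^2*z^2 - x^3*y*z - x*y^3*z - 2*x*y*z^3 + x^2*z^2 + y^2*z^2 + z^4 + 5*x*y*z - x^2 - y^2 - 4*z^2 + 2
tr(a^-1 b a b^-1 a^-1 b a b) = tr(b a b a^-1 b a b^-1)*tr(a) - tr(b a b a^-1 b a b^-1 a)   [inverse elimination on a] = -x^2*y^2*z^2 + 2*x^3*y*z + x*y^3*z + 2*x*y*z^3 - x^4 - x^2*y^2 - 2*x^2*z^2 - y^2*z^2 - z^4 - 4*x*y*z + 4*x^2 + y^2 + 4*z^2 - 2
and tr(a b^-1 a^-1 b a b^-1 a^-1 b) = tr(a^-1 b a b^-1 a^-1 b a)*tr(b) - tr(a^-1 b a b^-1 a^-1 b a b)   [inverse elimination on b] = x^2*y^2*z^2 - 2*x^3*y*z - 2*x*y^3*z - 2*x*y*z^3 + x^4 + 2*x^2*y^2 + 2*x^2*z^2 + y^4 + 2*y^2*z^2 + z^4 + 4*x*y*z - 4*x^2 - 4*y^2 - 4*z^2 + 2
tr(a^-1 b a b^-1 a^-1 b^-1 a b^-1) = tr(a b^-1 a^-1 b a b^-1 a^-1)*tr(b) - tr(a b^-1 a^-1 b a b^-1 a^-1 b)   [inverse elimination on b] = -x^2*y^2*z^2 + 2*x^3*y*z + x*y^3*z + 2*x*y*z^3 - x^4 - x^2*y^2 - 2*x^2*z^2 - y^2*z^2 - z^4 - 4*x*y*z + 4*x^2 + y^2 + 4*z^2 - 2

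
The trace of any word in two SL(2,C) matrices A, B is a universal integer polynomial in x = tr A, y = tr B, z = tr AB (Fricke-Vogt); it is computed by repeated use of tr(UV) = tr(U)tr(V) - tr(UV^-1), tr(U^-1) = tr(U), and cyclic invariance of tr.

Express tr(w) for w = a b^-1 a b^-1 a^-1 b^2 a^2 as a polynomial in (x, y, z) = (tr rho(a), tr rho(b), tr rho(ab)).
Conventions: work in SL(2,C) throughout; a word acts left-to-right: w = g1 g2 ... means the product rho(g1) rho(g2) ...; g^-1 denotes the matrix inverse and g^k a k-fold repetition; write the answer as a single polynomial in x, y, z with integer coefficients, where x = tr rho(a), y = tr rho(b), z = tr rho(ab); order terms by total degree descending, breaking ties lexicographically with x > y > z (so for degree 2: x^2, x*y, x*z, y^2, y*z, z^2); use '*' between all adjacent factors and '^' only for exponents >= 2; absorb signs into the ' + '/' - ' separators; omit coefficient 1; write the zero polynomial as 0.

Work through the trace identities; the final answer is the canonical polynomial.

tr(b a^2) = tr(a)*tr(b a) - tr(b) = x*z - y
tr(a^2 b a) = tr(a)*tr(b a^2) - tr(b a) = x^2*z - x*y - z
tr(a b a^3) = tr(a)*tr(a^2 b a) - tr(a^2 b) = x^3*z - x^2*y - 2*x*z + y
tr(b a b a) = tr(a b)*tr(a b) - tr(1) = z^2 - 2
tr(b a b) = tr(b)*tr(a b) - tr(a) = y*z - x
tr(b a b a^2) = tr(a)*tr(b a b a) - tr(b a b) = x*z^2 - y*z - x
tr(a b a^3 b) = tr(a)*tr(b a b a^2) - tr(b a b a) = x^2*z^2 - x*y*z - x^2 - z^2 + 2
tr(b a^3 b^-1 a) = tr(a b a^3)*tr(b) - tr(a b a^3 b) = x^3*y*z - x^2*y^2 - x^2*z^2 - x*y*z + x^2 + y^2 + z^2 - 2
tr(a^2) = tr(a)*tr(a) - tr(1) = x^2 - 2
tr(b^2 a^2) = tr(b)*tr(a^2 b) - tr(a^2) = x*y*z - x^2 - y^2 + 2
tr(a^2 b^2 a) = tr(a)*tr(b^2 a^2) - tr(b^2 a) = x^2*y*z - x^3 - x*y^2 - y*z + 3*x
tr(a^2 b^2 a^2) = tr(a)*tr(a^2 b^2 a) - tr(a^2 b^2) = x^3*y*z - x^4 - x^2*y^2 - 2*x*y*z + 4*x^2 + y^2 - 2
tr(a^2 b^2 a^3) = tr(a)*tr(a^2 b^2 a^2) - tr(a^2 b^2 a) = x^4*y*z - x^5 - x^3*y^2 - 3*x^2*y*z + 5*x^3 + 2*x*y^2 + y*z - 5*x
tr(a^2 b a^2 b) = tr(a)*tr(b a^2 b a) - tr(b a^2 b) = x^2*z^2 - 2*x*y*z + y^2 - 2
tr(a b a^2 b^2 a) = tr(b)*tr(a^2 b a^2 b) - tr(a^2 b a^2) = x^2*y*z^2 - x^3*z - 2*x*y^2*z + x^2*y + y^3 + 2*x*z - 3*y
tr(b^2 a b a) = tr(b)*tr(a b a b) - tr(a b a) = y*z^2 - x*z - y
tr(b^2 a b) = tr(b)*tr(a b^2) - tr(a b) = y^2*z - x*y - z
tr(a b a^2 b^2) = tr(a)*tr(b^2 a b a) - tr(b^2 a b) = x*y*z^2 - x^2*z - y^2*z + z
tr(a^2 b^2 a^3 b) = tr(a)*tr(a b a^2 b^2 a) - tr(a b a^2 b^2) = x^3*y*z^2 - x^4*z - 2*x^2*y^2*z + x^3*y + x*y^3 - x*y*z^2 + 3*x^2*z + y^2*z - 3*x*y - z
tr(a b^2 a^3 b^-1 a) = tr(a^2 b^2 a^3)*tr(b) - tr(a^2 b^2 a^3 b) = x^4*y^2*z - x^5*y - x^3*y^3 - x^3*y*z^2 + x^4*z - x^2*y^2*z + 4*x^3*y + x*y^3 + x*y*z^2 - 3*x^2*z - 2*x*y + z
tr(b a b^2 a^2) = tr(b)*tr(a^2 b a b) - tr(a^2 b a) = x*y*z^2 - x^2*z - y^2*z + z
tr(b a b^2 a^3) = tr(a)*tr(b a b^2 a^2) - tr(b a b^2 a) = x^2*y*z^2 - x^3*z - x*y^2*z - y*z^2 + 2*x*z + y
tr(a b a b^2 a^3) = tr(a)*tr(b a b^2 a^3) - tr(b a b^2 a^2) = x^3*y*z^2 - x^4*z - x^2*y^2*z - 2*x*y*z^2 + 3*x^2*z + y^2*z + x*y - z
tr(b a b a b a) = tr(b a b a)*tr(b a) - tr(a b) = z^3 - 3*z
tr(a^2 b a b a b) = tr(a)*tr(b a b a b a) - tr(b a b a b) = x*z^3 - y*z^2 - 2*x*z + y
tr(b a b a b^2 a^2) = tr(b)*tr(a^2 b a b a b) - tr(a^2 b a b a) = x*y*z^3 - x^2*z^2 - y^2*z^2 - x*y*z + x^2 + y^2 + z^2 - 2
tr(b a b a b^2 a) = tr(b)*tr(a b a b a b) - tr(a b a b a) = y*z^3 - x*z^2 - 2*y*z + x
tr(a b a b^2 a^3 b) = tr(a)*tr(b a b a b^2 a^2) - tr(b a b a b^2 a) = x^2*y*z^3 - x^3*z^2 - x*y^2*z^2 - x^2*y*z - y*z^3 + x^3 + x*y^2 + 2*x*z^2 + 2*y*z - 3*x
tr(a b^2 a^3 b^-1 a b) = tr(a b a b^2 a^3)*tr(b) - tr(a b a b^2 a^3 b) = x^3*y^2*z^2 - x^4*y*z - x^2*y^3*z - x^2*y*z^3 + x^3*z^2 - x*y^2*z^2 + 4*x^2*y*z + y^3*z + y*z^3 - x^3 - 2*x*z^2 - 3*y*z + 3*x
tr(b^2 a^3 b^-1 a b^-1 a) = tr(a b^2 a^3 b^-1 a)*tr(b) - tr(a b^2 a^3 b^-1 a b) = x^4*y^3*z - x^5*y^2 - x^3*y^4 - 2*x^3*y^2*z^2 + 2*x^4*y*z + x^2*y*z^3 + 4*x^3*y^2 - x^3*z^2 + x*y^4 + 2*x*y^2*z^2 - 7*x^2*y*z - y^3*z - y*z^3 + x^3 - 2*x*y^2 + 2*x*z^2 + 4*y*z - 3*x
tr(a b^-1 a b^-1 a^-1 b^2 a^2) = tr(b^2 a^3 b^-1 a b^-1)*tr(a) - tr(b^2 a^3 b^-1 a b^-1 a) = -x^4*y^3*z + x^5*y^2 + x^3*y^4 + 2*x^3*y^2*z^2 - x^4*y*z - x^2*y*z^3 - 5*x^3*y^2 - x*y^4 - 2*x*y^2*z^2 + 6*x^2*y*z + y^3*z + y*z^3 + 3*x*y^2 - x*z^2 - 4*y*z + x

-x^4*y^3*z + x^5*y^2 + x^3*y^4 + 2*x^3*y^2*z^2 - x^4*y*z - x^2*y*z^3 - 5*x^3*y^2 - x*y^4 - 2*x*y^2*z^2 + 6*x^2*y*z + y^3*z + y*z^3 + 3*x*y^2 - x*z^2 - 4*y*z + x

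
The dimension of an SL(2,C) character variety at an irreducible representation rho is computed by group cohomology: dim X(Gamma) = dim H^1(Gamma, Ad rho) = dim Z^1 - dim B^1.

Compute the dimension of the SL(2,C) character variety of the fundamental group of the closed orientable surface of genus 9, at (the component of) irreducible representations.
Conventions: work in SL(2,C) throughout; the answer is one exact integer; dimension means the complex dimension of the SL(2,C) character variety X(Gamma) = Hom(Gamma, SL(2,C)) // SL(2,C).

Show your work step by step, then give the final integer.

The genus-9 surface group: 2g = 18 generators, one relator prod [a_i, b_i].
A cocycle assigns one sl_2 vector per generator subject to the relator condition d_2(z) = 0: dim of the unconstrained space is 3*2g = 54.
H^2 = coker(d_2) is dual to H^0 = 0 at irreducible rho (Poincare duality), so d_2 is onto: dim Z^1 = 51.
Coboundaries contribute dim B^1 = 3 (injective at irreducible rho).
Hence dim X = 51 - 3 = 48.

48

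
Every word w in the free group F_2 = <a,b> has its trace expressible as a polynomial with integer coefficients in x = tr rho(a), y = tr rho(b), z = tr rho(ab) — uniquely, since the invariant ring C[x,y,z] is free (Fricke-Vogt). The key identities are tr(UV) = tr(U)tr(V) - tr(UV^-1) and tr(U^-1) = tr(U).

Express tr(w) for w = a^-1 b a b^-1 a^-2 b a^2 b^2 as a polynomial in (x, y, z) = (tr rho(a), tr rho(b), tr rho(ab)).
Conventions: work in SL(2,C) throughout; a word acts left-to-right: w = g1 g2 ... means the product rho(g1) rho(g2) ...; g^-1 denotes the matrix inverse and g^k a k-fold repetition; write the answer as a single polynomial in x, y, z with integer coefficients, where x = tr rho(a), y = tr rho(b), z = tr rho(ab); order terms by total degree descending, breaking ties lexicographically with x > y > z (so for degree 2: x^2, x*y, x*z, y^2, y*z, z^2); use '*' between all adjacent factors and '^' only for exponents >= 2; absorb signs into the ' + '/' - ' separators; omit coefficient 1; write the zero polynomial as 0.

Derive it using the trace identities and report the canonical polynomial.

and trace(a^2 b) = trace(a) * trace(b a) - trace(b)   [square of a] = x*z - y
trace(a^2) = trace(a) * trace(a) - trace(1)   [square of a] = x^2 - 2
trace(b^2 a^2) = trace(b) * trace(a^2 b) - trace(a^2)   [square of b] = x*y*z - x^2 - y^2 + 2
and trace(b^2 a) = trace(b) * trace(a b) - trace(a)   [square of b] = y*z - x
and trace(a^3 b^2) = trace(a) * trace(b^2 a^2) - trace(b^2 a)   [square of a] = x^2*y*z - x^3 - x*y^2 - y*z + 3*x
next, trace(a^3 b) = trace(a) * trace(b a^2) - trace(b a)   [square of a] = x^2*z - x*y - z
trace(a^2 b^3 a) = trace(b) * trace(a^3 b^2) - trace(a^3 b)   [square of b] = x^2*y^2*z - x^3*y - x*y^3 - x^2*z - y^2*z + 4*x*y + z
and trace(b a b a) = trace(b a) * trace(b a) - trace(1)   [split at a repeated b] = z^2 - 2
next, trace(b a^2 b a) = trace(a) * trace(b a b a) - trace(b a b)   [square of a] = x*z^2 - y*z - x
trace(a^2 b a^2 b) = trace(a) * trace(b a^2 b a) - trace(b a^2 b)   [square of a] = x^2*z^2 - 2*x*y*z + y^2 - 2
trace(a^2 b a^2) = trace(a) * trace(a b a^2) - trace(a b a)   [square of a] = x^3*z - x^2*y - 2*x*z + y
trace(b a^2 b a^2 b) = trace(b) * trace(a^2 b a^2 b) - trace(a^2 b a^2)   [square of b] = x^2*y*z^2 - x^3*z - 2*x*y^2*z + x^2*y + y^3 + 2*x*z - 3*y
next, trace(a b a^2 b^3 a) = trace(b) * trace(b a^2 b a^2 b) - trace(b a^2 b a^2)   [square of b] = x^2*y^2*z^2 - x^3*y*z - 2*x*y^3*z + x^2*y^2 - x^2*z^2 + y^4 + 4*x*y*z - 4*y^2 + 2
trace(a b a b a b) = trace(a b a b) * trace(a b) - trace(b a)   [split at a repeated a] = z^3 - 3*z
trace(b^2 a b a b a) = trace(b) * trace(a b a b a b) - trace(a b a b a)   [square of b] = y*z^3 - x*z^2 - 2*y*z + x
trace(b a b a b) = trace(b) * trace(a b a b) - trace(a b a)   [square of b] = y*z^2 - x*z - y
trace(b^2 a b a b) = trace(b) * trace(b a b a b) - trace(b a b a)   [square of b] = y^2*z^2 - x*y*z - y^2 - z^2 + 2
next, trace(a b a b a^2 b^2) = trace(a) * trace(b^2 a b a b a) - trace(b^2 a b a b)   [square of a] = x*y*z^3 - x^2*z^2 - y^2*z^2 - x*y*z + x^2 + y^2 + z^2 - 2
trace(a b a b a^2 b) = trace(a) * trace(b a b a b a) - trace(b a b a b)   [square of a] = x*z^3 - y*z^2 - 2*x*z + y
trace(a b a^2 b^3 a b) = trace(b) * trace(a b a b a^2 b^2) - trace(a b a b a^2 b)   [square of b] = x*y^2*z^3 - x^2*y*z^2 - y^3*z^2 - x*y^2*z - x*z^3 + x^2*y + y^3 + 2*y*z^2 + 2*x*z - 3*y
next, trace(b a^2 b^3 a b^-1 a) = trace(a b a^2 b^3 a) * trace(b) - trace(a b a^2 b^3 a b)   [inverse elimination on b] = x^2*y^3*z^2 - x^3*y^2*z - 2*x*y^4*z - x*y^2*z^3 + x^2*y^3 + y^5 + y^3*z^2 + 5*x*y^2*z + x*z^3 - x^2*y - 5*y^3 - 2*y*z^2 - 2*x*z + 5*y
trace(b a b^-1 a^-1 b a^2 b^2) = trace(b a^2 b^3 a b^-1) * trace(a) - trace(b a^2 b^3 a b^-1 a)   [inverse elimination on a] = -x^2*y^3*z^2 + 2*x^3*y^2*z + 2*x*y^4*z + x*y^2*z^3 - x^4*y - 2*x^2*y^3 - y^5 - y^3*z^2 - x^3*z - 6*x*y^2*z - x*z^3 + 5*x^2*y + 5*y^3 + 2*y*z^2 + 3*x*z - 5*y
next, trace(a b a^3 b) = trace(a) * trace(a b a b a) - trace(a b a b)   [square of a] = x^2*z^2 - x*y*z - x^2 - z^2 + 2
trace(a^2 b^2 a b a) = trace(b) * trace(a b a^3 b) - trace(a b a^3)   [square of b] = x^2*y*z^2 - x^3*z - x*y^2*z - y*z^2 + 2*x*z + y
trace(b^2 a b a^2 b a) = trace(b) * trace(a b a^2 b a b) - trace(a b a^2 b a)   [square of b] = x*y*z^3 - x^2*z^2 - y^2*z^2 + 2
next, trace(b a b a^2 b) = trace(b) * trace(a b a^2 b) - trace(a b a^2)   [square of b] = x*y*z^2 - x^2*z - y^2*z + z
and trace(b^2 a b a^2 b) = trace(b) * trace(b a b a^2 b) - trace(b a b a^2)   [square of b] = x*y^2*z^2 - x^2*y*z - y^3*z - x*z^2 + 2*y*z + x
and trace(a b a^2 b^2 a b a) = trace(a) * trace(b^2 a b a^2 b a) - trace(b^2 a b a^2 b)   [square of a] = x^2*y*z^3 - x^3*z^2 - 2*x*y^2*z^2 + x^2*y*z + y^3*z + x*z^2 - 2*y*z + x
trace(b a b a b a b a) = trace(a b) * trace(a b a b a b) - trace(a^-1 b^-1 a^-1 b^-1)   [split at a repeated a] = z^4 - 4*z^2 + 2
trace(a b a b a b a^2 b) = trace(a) * trace(b a b a b a b a) - trace(b a b a b a b)   [square of a] = x*z^4 - y*z^3 - 3*x*z^2 + 2*y*z + x
trace(a b a b a b a^2) = trace(a) * trace(a b a b a b a) - trace(a b a b a b)   [square of a] = x^2*z^3 - x*y*z^2 - 2*x^2*z - z^3 + x*y + 3*z
trace(a b a^2 b^2 a b a b) = trace(b) * trace(a b a b a b a^2 b) - trace(a b a b a b a^2)   [square of b] = x*y*z^4 - x^2*z^3 - y^2*z^3 - 2*x*y*z^2 + 2*x^2*z + 2*y^2*z + z^3 - 3*z
and trace(b a^2 b^2 a b a b^-1 a) = trace(a b a^2 b^2 a b a) * trace(b) - trace(a b a^2 b^2 a b a b)   [inverse elimination on b] = x^2*y^2*z^3 - x^3*y*z^2 - 2*x*y^3*z^2 - x*y*z^4 + x^2*y^2*z + x^2*z^3 + y^4*z + y^2*z^3 + 3*x*y*z^2 - 2*x^2*z - 4*y^2*z - z^3 + x*y + 3*z
trace(b a b^-1 a^-1 b a^2 b^2 a) = trace(b a^2 b^2 a b a b^-1) * trace(a) - trace(b a^2 b^2 a b a b^-1 a)   [inverse elimination on a] = -x^2*y^2*z^3 + 2*x^3*y*z^2 + 2*x*y^3*z^2 + x*y*z^4 - x^4*z - 2*x^2*y^2*z - x^2*z^3 - y^4*z - y^2*z^3 - 4*x*y*z^2 + 4*x^2*z + 4*y^2*z + z^3 - 3*z
trace(a^-1 b a^2 b^2 a^-1 b a b^-1) = trace(b a b^-1 a^-1 b a^2 b^2) * trace(a) - trace(b a b^-1 a^-1 b a^2 b^2 a)   [inverse elimination on a] = -x^3*y^3*z^2 + 2*x^4*y^2*z + 2*x^2*y^4*z + 2*x^2*y^2*z^3 - x^5*y - 2*x^3*y^3 - 2*x^3*y*z^2 - x*y^5 - 3*x*y^3*z^2 - x*y*z^4 - 4*x^2*y^2*z + y^4*z + y^2*z^3 + 5*x^3*y + 5*x*y^3 + 6*x*y*z^2 - x^2*z - 4*y^2*z - z^3 - 5*x*y + 3*z
trace(a^2 b^2 a^-1 b a) = trace(b a^3 b^2) * trace(a) - trace(b a^3 b^2 a)   [inverse elimination on a] = x^3*y^2*z - x^4*y - x^2*y^3 - x^2*y*z^2 + 4*x^2*y + y*z^2 - x*z - y
trace(a^-1 b a b^-1 a^-2 b a^2 b^2) = trace(a^-1 b a^2 b^2 a^-1 b a b^-1) * trace(a) - trace(a^-1 b a^2 b^2 a^-1 b a b^-1 a)   [inverse elimination on a] = -x^4*y^3*z^2 + 2*x^5*y^2*z + 2*x^3*y^4*z + 2*x^3*y^2*z^3 - x^6*y - 2*x^4*y^3 - 2*x^4*y*z^2 - x^2*y^5 - 3*x^2*y^3*z^2 - x^2*y*z^4 - 5*x^3*y^2*z + x*y^4*z + x*y^2*z^3 + 6*x^4*y + 6*x^2*y^3 + 7*x^2*y*z^2 - x^3*z - 4*x*y^2*z - x*z^3 - 9*x^2*y - y*z^2 + 4*x*z + y

-x^4*y^3*z^2 + 2*x^5*y^2*z + 2*x^3*y^4*z + 2*x^3*y^2*z^3 - x^6*y - 2*x^4*y^3 - 2*x^4*y*z^2 - x^2*y^5 - 3*x^2*y^3*z^2 - x^2*y*z^4 - 5*x^3*y^2*z + x*y^4*z + x*y^2*z^3 + 6*x^4*y + 6*x^2*y^3 + 7*x^2*y*z^2 - x^3*z - 4*x*y^2*z - x*z^3 - 9*x^2*y - y*z^2 + 4*x*z + y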